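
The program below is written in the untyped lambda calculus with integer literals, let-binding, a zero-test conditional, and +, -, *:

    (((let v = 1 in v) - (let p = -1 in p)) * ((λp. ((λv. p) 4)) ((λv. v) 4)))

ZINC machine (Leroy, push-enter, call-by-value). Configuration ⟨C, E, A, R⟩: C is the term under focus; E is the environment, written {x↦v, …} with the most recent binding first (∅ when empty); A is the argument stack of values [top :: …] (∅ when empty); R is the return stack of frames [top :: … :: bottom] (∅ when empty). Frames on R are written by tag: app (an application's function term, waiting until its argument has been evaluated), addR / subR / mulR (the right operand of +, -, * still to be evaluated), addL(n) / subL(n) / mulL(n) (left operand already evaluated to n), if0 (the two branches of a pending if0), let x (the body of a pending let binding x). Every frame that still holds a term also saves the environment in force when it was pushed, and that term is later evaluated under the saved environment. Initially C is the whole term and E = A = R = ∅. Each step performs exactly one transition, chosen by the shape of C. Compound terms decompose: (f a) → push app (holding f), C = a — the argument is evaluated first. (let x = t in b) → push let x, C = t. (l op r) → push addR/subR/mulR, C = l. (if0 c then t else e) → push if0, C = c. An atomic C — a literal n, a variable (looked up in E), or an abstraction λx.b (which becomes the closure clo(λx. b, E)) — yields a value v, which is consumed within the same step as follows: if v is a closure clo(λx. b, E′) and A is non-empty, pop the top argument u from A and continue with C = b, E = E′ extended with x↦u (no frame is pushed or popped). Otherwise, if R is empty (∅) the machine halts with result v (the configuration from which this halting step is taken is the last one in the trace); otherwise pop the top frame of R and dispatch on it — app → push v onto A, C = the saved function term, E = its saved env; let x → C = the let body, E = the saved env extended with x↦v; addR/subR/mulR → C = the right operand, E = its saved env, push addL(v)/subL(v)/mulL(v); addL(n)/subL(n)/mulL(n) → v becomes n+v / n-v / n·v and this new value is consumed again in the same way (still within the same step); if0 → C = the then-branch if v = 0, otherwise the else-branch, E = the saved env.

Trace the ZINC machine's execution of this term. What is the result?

Answer: 8

Machine steps:
0. ⟨C=(((let v = 1 in v) - (let p = -1 in p)) * ((λp. ((λv. p) 4)) ((λv. v) 4))); E=∅; A=∅; R=∅⟩
1. ⟨C=((let v = 1 in v) - (let p = -1 in p)); E=∅; A=∅; R=[mulR]⟩
2. ⟨C=(let v = 1 in v); E=∅; A=∅; R=[subR :: mulR]⟩
3. ⟨C=1; E=∅; A=∅; R=[let v :: subR :: mulR]⟩
4. ⟨C=v; E={v↦1}; A=∅; R=[subR :: mulR]⟩
5. ⟨C=(let p = -1 in p); E=∅; A=∅; R=[subL(1) :: mulR]⟩
6. ⟨C=-1; E=∅; A=∅; R=[let p :: subL(1) :: mulR]⟩
7. ⟨C=p; E={p↦-1}; A=∅; R=[subL(1) :: mulR]⟩
8. ⟨C=((λp. ((λv. p) 4)) ((λv. v) 4)); E=∅; A=∅; R=[mulL(2)]⟩
9. ⟨C=((λv. v) 4); E=∅; A=∅; R=[app :: mulL(2)]⟩
10. ⟨C=4; E=∅; A=∅; R=[app :: app :: mulL(2)]⟩
11. ⟨C=(λv. v); E=∅; A=[4]; R=[app :: mulL(2)]⟩
12. ⟨C=v; E={v↦4}; A=∅; R=[app :: mulL(2)]⟩
13. ⟨C=(λp. ((λv. p) 4)); E=∅; A=[4]; R=[mulL(2)]⟩
14. ⟨C=((λv. p) 4); E={p↦4}; A=∅; R=[mulL(2)]⟩
15. ⟨C=4; E={p↦4}; A=∅; R=[app :: mulL(2)]⟩
16. ⟨C=(λv. p); E={p↦4}; A=[4]; R=[mulL(2)]⟩
17. ⟨C=p; E={v↦4, p↦4}; A=∅; R=[mulL(2)]⟩
→ final value 8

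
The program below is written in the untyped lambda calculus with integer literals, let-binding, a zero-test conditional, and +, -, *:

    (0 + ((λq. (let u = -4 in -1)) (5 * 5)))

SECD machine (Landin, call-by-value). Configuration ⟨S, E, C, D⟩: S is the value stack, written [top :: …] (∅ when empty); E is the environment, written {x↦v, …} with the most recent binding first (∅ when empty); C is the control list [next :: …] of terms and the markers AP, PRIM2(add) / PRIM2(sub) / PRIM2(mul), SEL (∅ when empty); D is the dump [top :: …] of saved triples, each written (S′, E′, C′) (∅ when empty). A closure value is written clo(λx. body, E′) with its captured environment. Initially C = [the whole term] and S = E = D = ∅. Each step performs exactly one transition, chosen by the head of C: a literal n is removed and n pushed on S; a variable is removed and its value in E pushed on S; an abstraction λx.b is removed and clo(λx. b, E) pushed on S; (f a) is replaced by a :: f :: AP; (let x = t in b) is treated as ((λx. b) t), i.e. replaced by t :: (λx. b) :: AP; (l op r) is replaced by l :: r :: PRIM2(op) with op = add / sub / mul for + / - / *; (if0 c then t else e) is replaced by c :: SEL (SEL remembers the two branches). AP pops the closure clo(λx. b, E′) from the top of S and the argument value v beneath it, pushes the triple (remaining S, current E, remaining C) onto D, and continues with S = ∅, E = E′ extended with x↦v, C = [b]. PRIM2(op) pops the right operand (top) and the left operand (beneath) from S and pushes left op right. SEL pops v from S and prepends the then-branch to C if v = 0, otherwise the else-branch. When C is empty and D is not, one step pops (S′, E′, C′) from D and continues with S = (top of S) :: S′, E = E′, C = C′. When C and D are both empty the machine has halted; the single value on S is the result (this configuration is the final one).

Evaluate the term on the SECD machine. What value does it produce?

[0] <S=∅, E=∅, C=[(0 + ((λq. (let u = -4 in -1)) (5 * 5)))], D=∅>
[1] <S=∅, E=∅, C=[0 :: ((λq. (let u = -4 in -1)) (5 * 5)) :: PRIM2(add)], D=∅>
[2] <S=[0], E=∅, C=[((λq. (let u = -4 in -1)) (5 * 5)) :: PRIM2(add)], D=∅>
[3] <S=[0], E=∅, C=[(5 * 5) :: (λq. (let u = -4 in -1)) :: AP :: PRIM2(add)], D=∅>
[4] <S=[0], E=∅, C=[5 :: 5 :: PRIM2(mul) :: (λq. (let u = -4 in -1)) :: AP :: PRIM2(add)], D=∅>
[5] <S=[5 :: 0], E=∅, C=[5 :: PRIM2(mul) :: (λq. (let u = -4 in -1)) :: AP :: PRIM2(add)], D=∅>
[6] <S=[5 :: 5 :: 0], E=∅, C=[PRIM2(mul) :: (λq. (let u = -4 in -1)) :: AP :: PRIM2(add)], D=∅>
[7] <S=[25 :: 0], E=∅, C=[(λq. (let u = -4 in -1)) :: AP :: PRIM2(add)], D=∅>
[8] <S=[clo(λq. (let u = -4 in -1), ∅) :: 25 :: 0], E=∅, C=[AP :: PRIM2(add)], D=∅>
[9] <S=∅, E={q↦25}, C=[(let u = -4 in -1)], D=[([0], ∅, [PRIM2(add)])]>
[10] <S=∅, E={q↦25}, C=[-4 :: (λu. -1) :: AP], D=[([0], ∅, [PRIM2(add)])]>
[11] <S=[-4], E={q↦25}, C=[(λu. -1) :: AP], D=[([0], ∅, [PRIM2(add)])]>
[12] <S=[clo(λu. -1, {q↦25}) :: -4], E={q↦25}, C=[AP], D=[([0], ∅, [PRIM2(add)])]>
[13] <S=∅, E={u↦-4, q↦25}, C=[-1], D=[(∅, {q↦25}, ∅) :: ([0], ∅, [PRIM2(add)])]>
[14] <S=[-1], E={u↦-4, q↦25}, C=∅, D=[(∅, {q↦25}, ∅) :: ([0], ∅, [PRIM2(add)])]>
[15] <S=[-1], E={q↦25}, C=∅, D=[([0], ∅, [PRIM2(add)])]>
[16] <S=[-1 :: 0], E=∅, C=[PRIM2(add)], D=∅>
[17] <S=[-1], E=∅, C=∅, D=∅>
→ final value -1

Answer: -1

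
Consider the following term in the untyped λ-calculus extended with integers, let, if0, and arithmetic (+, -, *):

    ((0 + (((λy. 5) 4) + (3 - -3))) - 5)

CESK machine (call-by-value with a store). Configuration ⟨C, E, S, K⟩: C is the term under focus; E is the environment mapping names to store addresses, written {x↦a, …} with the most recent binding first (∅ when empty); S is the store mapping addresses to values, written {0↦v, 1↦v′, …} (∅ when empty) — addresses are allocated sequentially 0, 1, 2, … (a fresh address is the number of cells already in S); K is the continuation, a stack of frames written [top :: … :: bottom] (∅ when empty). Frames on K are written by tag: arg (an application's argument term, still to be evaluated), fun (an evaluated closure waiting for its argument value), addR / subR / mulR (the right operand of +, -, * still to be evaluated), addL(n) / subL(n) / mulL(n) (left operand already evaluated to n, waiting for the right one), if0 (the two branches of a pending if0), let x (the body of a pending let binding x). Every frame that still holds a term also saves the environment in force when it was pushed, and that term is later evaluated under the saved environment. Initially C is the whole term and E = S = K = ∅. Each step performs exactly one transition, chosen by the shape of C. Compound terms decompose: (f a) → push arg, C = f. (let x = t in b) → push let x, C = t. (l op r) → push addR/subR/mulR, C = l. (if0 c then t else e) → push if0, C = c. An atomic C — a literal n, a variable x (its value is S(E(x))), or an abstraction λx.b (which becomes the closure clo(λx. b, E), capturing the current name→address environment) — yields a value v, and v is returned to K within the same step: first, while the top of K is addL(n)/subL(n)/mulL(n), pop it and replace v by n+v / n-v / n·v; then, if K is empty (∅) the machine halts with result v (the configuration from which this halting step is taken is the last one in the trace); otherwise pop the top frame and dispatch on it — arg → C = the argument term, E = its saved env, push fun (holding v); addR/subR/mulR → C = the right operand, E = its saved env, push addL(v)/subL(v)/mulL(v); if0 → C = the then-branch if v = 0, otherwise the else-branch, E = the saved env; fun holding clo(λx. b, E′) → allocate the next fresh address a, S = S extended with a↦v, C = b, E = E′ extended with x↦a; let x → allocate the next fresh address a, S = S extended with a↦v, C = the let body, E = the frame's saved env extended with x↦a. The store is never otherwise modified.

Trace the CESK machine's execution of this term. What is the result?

step 0: ⟨C=((0 + (((λy. 5) 4) + (3 - -3))) - 5); E=∅; S=∅; K=∅⟩
step 1: ⟨C=(0 + (((λy. 5) 4) + (3 - -3))); E=∅; S=∅; K=[subR]⟩
step 2: ⟨C=0; E=∅; S=∅; K=[addR :: subR]⟩
step 3: ⟨C=(((λy. 5) 4) + (3 - -3)); E=∅; S=∅; K=[addL(0) :: subR]⟩
step 4: ⟨C=((λy. 5) 4); E=∅; S=∅; K=[addR :: addL(0) :: subR]⟩
step 5: ⟨C=(λy. 5); E=∅; S=∅; K=[arg :: addR :: addL(0) :: subR]⟩
step 6: ⟨C=4; E=∅; S=∅; K=[fun :: addR :: addL(0) :: subR]⟩
step 7: ⟨C=5; E={y↦0}; S={0↦4}; K=[addR :: addL(0) :: subR]⟩
step 8: ⟨C=(3 - -3); E=∅; S={0↦4}; K=[addL(5) :: addL(0) :: subR]⟩
step 9: ⟨C=3; E=∅; S={0↦4}; K=[subR :: addL(5) :: addL(0) :: subR]⟩
step 10: ⟨C=-3; E=∅; S={0↦4}; K=[subL(3) :: addL(5) :: addL(0) :: subR]⟩
step 11: ⟨C=5; E=∅; S={0↦4}; K=[subL(11)]⟩
→ final value 6

Answer: 6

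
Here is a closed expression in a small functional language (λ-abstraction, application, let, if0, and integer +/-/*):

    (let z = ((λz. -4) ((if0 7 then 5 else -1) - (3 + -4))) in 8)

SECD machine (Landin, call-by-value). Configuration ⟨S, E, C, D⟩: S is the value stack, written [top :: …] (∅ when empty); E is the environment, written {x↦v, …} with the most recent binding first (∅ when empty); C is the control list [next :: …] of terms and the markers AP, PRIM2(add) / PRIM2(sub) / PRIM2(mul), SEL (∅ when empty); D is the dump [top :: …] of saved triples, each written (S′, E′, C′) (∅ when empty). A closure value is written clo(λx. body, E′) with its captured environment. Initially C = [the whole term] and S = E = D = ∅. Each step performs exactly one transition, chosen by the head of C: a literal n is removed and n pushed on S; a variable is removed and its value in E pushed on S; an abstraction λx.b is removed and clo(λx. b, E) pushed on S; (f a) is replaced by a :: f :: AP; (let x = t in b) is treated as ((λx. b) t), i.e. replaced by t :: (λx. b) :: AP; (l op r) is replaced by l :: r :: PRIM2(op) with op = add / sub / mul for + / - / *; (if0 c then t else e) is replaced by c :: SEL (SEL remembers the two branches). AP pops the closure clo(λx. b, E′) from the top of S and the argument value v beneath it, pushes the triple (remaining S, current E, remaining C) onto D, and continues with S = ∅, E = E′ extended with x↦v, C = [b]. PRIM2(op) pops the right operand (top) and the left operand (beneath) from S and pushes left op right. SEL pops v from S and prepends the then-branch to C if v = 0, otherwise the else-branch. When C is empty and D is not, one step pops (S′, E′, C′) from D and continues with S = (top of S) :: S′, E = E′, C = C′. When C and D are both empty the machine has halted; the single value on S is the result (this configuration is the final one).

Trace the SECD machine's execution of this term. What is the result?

Answer: 8

Machine steps:
0. <S=∅, E=∅, C=[(let z = ((λz. -4) ((if0 7 then 5 else -1) - (3 + -4))) in 8)], D=∅>
1. <S=∅, E=∅, C=[((λz. -4) ((if0 7 then 5 else -1) - (3 + -4))) :: (λz. 8) :: AP], D=∅>
2. <S=∅, E=∅, C=[((if0 7 then 5 else -1) - (3 + -4)) :: (λz. -4) :: AP :: (λz. 8) :: AP], D=∅>
3. <S=∅, E=∅, C=[(if0 7 then 5 else -1) :: (3 + -4) :: PRIM2(sub) :: (λz. -4) :: AP :: (λz. 8) :: AP], D=∅>
4. <S=∅, E=∅, C=[7 :: SEL :: (3 + -4) :: PRIM2(sub) :: (λz. -4) :: AP :: (λz. 8) :: AP], D=∅>
5. <S=[7], E=∅, C=[SEL :: (3 + -4) :: PRIM2(sub) :: (λz. -4) :: AP :: (λz. 8) :: AP], D=∅>
6. <S=∅, E=∅, C=[-1 :: (3 + -4) :: PRIM2(sub) :: (λz. -4) :: AP :: (λz. 8) :: AP], D=∅>
7. <S=[-1], E=∅, C=[(3 + -4) :: PRIM2(sub) :: (λz. -4) :: AP :: (λz. 8) :: AP], D=∅>
8. <S=[-1], E=∅, C=[3 :: -4 :: PRIM2(add) :: PRIM2(sub) :: (λz. -4) :: AP :: (λz. 8) :: AP], D=∅>
9. <S=[3 :: -1], E=∅, C=[-4 :: PRIM2(add) :: PRIM2(sub) :: (λz. -4) :: AP :: (λz. 8) :: AP], D=∅>
10. <S=[-4 :: 3 :: -1], E=∅, C=[PRIM2(add) :: PRIM2(sub) :: (λz. -4) :: AP :: (λz. 8) :: AP], D=∅>
11. <S=[-1 :: -1], E=∅, C=[PRIM2(sub) :: (λz. -4) :: AP :: (λz. 8) :: AP], D=∅>
12. <S=[0], E=∅, C=[(λz. -4) :: AP :: (λz. 8) :: AP], D=∅>
13. <S=[clo(λz. -4, ∅) :: 0], E=∅, C=[AP :: (λz. 8) :: AP], D=∅>
14. <S=∅, E={z↦0}, C=[-4], D=[(∅, ∅, [(λz. 8) :: AP])]>
15. <S=[-4], E={z↦0}, C=∅, D=[(∅, ∅, [(λz. 8) :: AP])]>
16. <S=[-4], E=∅, C=[(λz. 8) :: AP], D=∅>
17. <S=[clo(λz. 8, ∅) :: -4], E=∅, C=[AP], D=∅>
18. <S=∅, E={z↦-4}, C=[8], D=[(∅, ∅, ∅)]>
19. <S=[8], E={z↦-4}, C=∅, D=[(∅, ∅, ∅)]>
20. <S=[8], E=∅, C=∅, D=∅>
→ final value 8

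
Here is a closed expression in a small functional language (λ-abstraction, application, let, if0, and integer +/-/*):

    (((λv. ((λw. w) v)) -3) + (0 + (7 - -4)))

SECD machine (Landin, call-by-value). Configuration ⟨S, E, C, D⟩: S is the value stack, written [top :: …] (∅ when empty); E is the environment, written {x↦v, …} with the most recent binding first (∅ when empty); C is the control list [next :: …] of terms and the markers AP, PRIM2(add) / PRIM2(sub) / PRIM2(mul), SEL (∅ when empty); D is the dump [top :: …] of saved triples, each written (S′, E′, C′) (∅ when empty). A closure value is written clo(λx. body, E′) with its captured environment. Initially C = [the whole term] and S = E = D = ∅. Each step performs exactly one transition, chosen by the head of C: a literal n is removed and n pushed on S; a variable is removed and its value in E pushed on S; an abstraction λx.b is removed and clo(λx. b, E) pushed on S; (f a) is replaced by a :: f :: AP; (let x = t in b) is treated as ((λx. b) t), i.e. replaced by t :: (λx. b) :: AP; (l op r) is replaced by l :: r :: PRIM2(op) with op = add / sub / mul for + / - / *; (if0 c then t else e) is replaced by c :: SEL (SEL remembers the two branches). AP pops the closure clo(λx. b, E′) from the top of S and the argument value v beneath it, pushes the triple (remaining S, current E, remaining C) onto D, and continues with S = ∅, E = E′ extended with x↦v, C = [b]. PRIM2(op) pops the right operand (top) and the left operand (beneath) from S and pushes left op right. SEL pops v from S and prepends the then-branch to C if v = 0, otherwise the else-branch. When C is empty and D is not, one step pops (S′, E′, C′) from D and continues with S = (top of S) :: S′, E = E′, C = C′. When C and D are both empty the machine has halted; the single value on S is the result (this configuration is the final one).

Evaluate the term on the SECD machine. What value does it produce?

Answer: 8

Execution trace:
t=0: <S=∅, E=∅, C=[(((λv. ((λw. w) v)) -3) + (0 + (7 - -4)))], D=∅>
t=1: <S=∅, E=∅, C=[((λv. ((λw. w) v)) -3) :: (0 + (7 - -4)) :: PRIM2(add)], D=∅>
t=2: <S=∅, E=∅, C=[-3 :: (λv. ((λw. w) v)) :: AP :: (0 + (7 - -4)) :: PRIM2(add)], D=∅>
t=3: <S=[-3], E=∅, C=[(λv. ((λw. w) v)) :: AP :: (0 + (7 - -4)) :: PRIM2(add)], D=∅>
t=4: <S=[clo(λv. ((λw. w) v), ∅) :: -3], E=∅, C=[AP :: (0 + (7 - -4)) :: PRIM2(add)], D=∅>
t=5: <S=∅, E={v↦-3}, C=[((λw. w) v)], D=[(∅, ∅, [(0 + (7 - -4)) :: PRIM2(add)])]>
t=6: <S=∅, E={v↦-3}, C=[v :: (λw. w) :: AP], D=[(∅, ∅, [(0 + (7 - -4)) :: PRIM2(add)])]>
t=7: <S=[-3], E={v↦-3}, C=[(λw. w) :: AP], D=[(∅, ∅, [(0 + (7 - -4)) :: PRIM2(add)])]>
t=8: <S=[clo(λw. w, {v↦-3}) :: -3], E={v↦-3}, C=[AP], D=[(∅, ∅, [(0 + (7 - -4)) :: PRIM2(add)])]>
t=9: <S=∅, E={w↦-3, v↦-3}, C=[w], D=[(∅, {v↦-3}, ∅) :: (∅, ∅, [(0 + (7 - -4)) :: PRIM2(add)])]>
t=10: <S=[-3], E={w↦-3, v↦-3}, C=∅, D=[(∅, {v↦-3}, ∅) :: (∅, ∅, [(0 + (7 - -4)) :: PRIM2(add)])]>
t=11: <S=[-3], E={v↦-3}, C=∅, D=[(∅, ∅, [(0 + (7 - -4)) :: PRIM2(add)])]>
t=12: <S=[-3], E=∅, C=[(0 + (7 - -4)) :: PRIM2(add)], D=∅>
t=13: <S=[-3], E=∅, C=[0 :: (7 - -4) :: PRIM2(add) :: PRIM2(add)], D=∅>
t=14: <S=[0 :: -3], E=∅, C=[(7 - -4) :: PRIM2(add) :: PRIM2(add)], D=∅>
t=15: <S=[0 :: -3], E=∅, C=[7 :: -4 :: PRIM2(sub) :: PRIM2(add) :: PRIM2(add)], D=∅>
t=16: <S=[7 :: 0 :: -3], E=∅, C=[-4 :: PRIM2(sub) :: PRIM2(add) :: PRIM2(add)], D=∅>
t=17: <S=[-4 :: 7 :: 0 :: -3], E=∅, C=[PRIM2(sub) :: PRIM2(add) :: PRIM2(add)], D=∅>
t=18: <S=[11 :: 0 :: -3], E=∅, C=[PRIM2(add) :: PRIM2(add)], D=∅>
t=19: <S=[11 :: -3], E=∅, C=[PRIM2(add)], D=∅>
t=20: <S=[8], E=∅, C=∅, D=∅>
→ final value 8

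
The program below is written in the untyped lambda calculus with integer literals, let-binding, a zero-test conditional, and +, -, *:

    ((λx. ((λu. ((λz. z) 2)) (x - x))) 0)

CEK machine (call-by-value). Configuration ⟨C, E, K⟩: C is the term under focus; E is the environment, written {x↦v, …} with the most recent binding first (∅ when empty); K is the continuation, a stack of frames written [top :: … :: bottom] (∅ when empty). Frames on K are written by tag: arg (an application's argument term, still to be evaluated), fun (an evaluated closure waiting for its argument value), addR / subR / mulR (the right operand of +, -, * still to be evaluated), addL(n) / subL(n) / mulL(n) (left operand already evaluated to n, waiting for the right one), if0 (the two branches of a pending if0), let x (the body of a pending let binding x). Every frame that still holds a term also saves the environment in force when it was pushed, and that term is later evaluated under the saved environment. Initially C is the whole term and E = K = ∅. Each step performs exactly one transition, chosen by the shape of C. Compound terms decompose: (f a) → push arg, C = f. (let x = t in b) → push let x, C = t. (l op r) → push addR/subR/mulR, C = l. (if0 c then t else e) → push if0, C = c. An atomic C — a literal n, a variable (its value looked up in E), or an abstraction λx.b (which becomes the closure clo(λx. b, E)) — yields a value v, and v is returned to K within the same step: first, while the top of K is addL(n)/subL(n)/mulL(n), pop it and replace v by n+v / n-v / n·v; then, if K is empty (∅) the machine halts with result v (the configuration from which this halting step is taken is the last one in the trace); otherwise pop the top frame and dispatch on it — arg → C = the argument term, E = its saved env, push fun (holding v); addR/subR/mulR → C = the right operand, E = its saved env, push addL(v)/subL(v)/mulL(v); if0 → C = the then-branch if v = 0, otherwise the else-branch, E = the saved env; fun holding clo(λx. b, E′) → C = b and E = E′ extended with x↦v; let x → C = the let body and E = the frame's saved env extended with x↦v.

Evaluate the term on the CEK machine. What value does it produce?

Answer: 2

Machine steps:
t=0: [C=((λx. ((λu. ((λz. z) 2)) (x - x))) 0) | E=∅ | K=∅]
t=1: [C=(λx. ((λu. ((λz. z) 2)) (x - x))) | E=∅ | K=[arg]]
t=2: [C=0 | E=∅ | K=[fun]]
t=3: [C=((λu. ((λz. z) 2)) (x - x)) | E={x↦0} | K=∅]
t=4: [C=(λu. ((λz. z) 2)) | E={x↦0} | K=[arg]]
t=5: [C=(x - x) | E={x↦0} | K=[fun]]
t=6: [C=x | E={x↦0} | K=[subR :: fun]]
t=7: [C=x | E={x↦0} | K=[subL(0) :: fun]]
t=8: [C=((λz. z) 2) | E={u↦0, x↦0} | K=∅]
t=9: [C=(λz. z) | E={u↦0, x↦0} | K=[arg]]
t=10: [C=2 | E={u↦0, x↦0} | K=[fun]]
t=11: [C=z | E={z↦2, u↦0, x↦0} | K=∅]
→ final value 2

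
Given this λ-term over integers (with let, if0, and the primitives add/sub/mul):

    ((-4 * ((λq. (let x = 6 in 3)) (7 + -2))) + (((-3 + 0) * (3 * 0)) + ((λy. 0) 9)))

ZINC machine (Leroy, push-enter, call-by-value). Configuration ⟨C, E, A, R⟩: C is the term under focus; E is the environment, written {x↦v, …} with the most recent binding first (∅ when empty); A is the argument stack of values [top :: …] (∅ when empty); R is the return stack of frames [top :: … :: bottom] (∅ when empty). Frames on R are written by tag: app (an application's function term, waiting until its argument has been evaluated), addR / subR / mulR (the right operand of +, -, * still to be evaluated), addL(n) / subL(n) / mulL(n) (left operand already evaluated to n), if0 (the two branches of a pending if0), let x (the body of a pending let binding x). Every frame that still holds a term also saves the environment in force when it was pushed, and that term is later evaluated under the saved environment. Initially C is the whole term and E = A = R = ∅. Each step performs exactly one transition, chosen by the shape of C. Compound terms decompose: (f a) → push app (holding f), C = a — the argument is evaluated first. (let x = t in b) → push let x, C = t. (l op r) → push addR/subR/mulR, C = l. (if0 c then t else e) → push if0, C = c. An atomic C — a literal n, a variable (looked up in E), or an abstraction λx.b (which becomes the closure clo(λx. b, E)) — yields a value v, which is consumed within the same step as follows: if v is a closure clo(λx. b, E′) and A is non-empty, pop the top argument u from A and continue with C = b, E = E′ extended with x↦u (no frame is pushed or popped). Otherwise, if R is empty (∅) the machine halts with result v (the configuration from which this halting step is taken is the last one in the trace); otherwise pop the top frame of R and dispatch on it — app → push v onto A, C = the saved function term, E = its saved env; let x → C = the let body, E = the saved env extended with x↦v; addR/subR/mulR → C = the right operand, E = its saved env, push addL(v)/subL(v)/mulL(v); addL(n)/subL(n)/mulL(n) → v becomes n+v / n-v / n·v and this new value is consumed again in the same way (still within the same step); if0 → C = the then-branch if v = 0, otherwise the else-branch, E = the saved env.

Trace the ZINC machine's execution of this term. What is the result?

t=0: [C=((-4 * ((λq. (let x = 6 in 3)) (7 + -2))) + (((-3 + 0) * (3 * 0)) + ((λy. 0) 9))) | E=∅ | A=∅ | R=∅]
t=1: [C=(-4 * ((λq. (let x = 6 in 3)) (7 + -2))) | E=∅ | A=∅ | R=[addR]]
t=2: [C=-4 | E=∅ | A=∅ | R=[mulR :: addR]]
t=3: [C=((λq. (let x = 6 in 3)) (7 + -2)) | E=∅ | A=∅ | R=[mulL(-4) :: addR]]
t=4: [C=(7 + -2) | E=∅ | A=∅ | R=[app :: mulL(-4) :: addR]]
t=5: [C=7 | E=∅ | A=∅ | R=[addR :: app :: mulL(-4) :: addR]]
t=6: [C=-2 | E=∅ | A=∅ | R=[addL(7) :: app :: mulL(-4) :: addR]]
t=7: [C=(λq. (let x = 6 in 3)) | E=∅ | A=[5] | R=[mulL(-4) :: addR]]
t=8: [C=(let x = 6 in 3) | E={q↦5} | A=∅ | R=[mulL(-4) :: addR]]
t=9: [C=6 | E={q↦5} | A=∅ | R=[let x :: mulL(-4) :: addR]]
t=10: [C=3 | E={x↦6, q↦5} | A=∅ | R=[mulL(-4) :: addR]]
t=11: [C=(((-3 + 0) * (3 * 0)) + ((λy. 0) 9)) | E=∅ | A=∅ | R=[addL(-12)]]
t=12: [C=((-3 + 0) * (3 * 0)) | E=∅ | A=∅ | R=[addR :: addL(-12)]]
t=13: [C=(-3 + 0) | E=∅ | A=∅ | R=[mulR :: addR :: addL(-12)]]
t=14: [C=-3 | E=∅ | A=∅ | R=[addR :: mulR :: addR :: addL(-12)]]
t=15: [C=0 | E=∅ | A=∅ | R=[addL(-3) :: mulR :: addR :: addL(-12)]]
t=16: [C=(3 * 0) | E=∅ | A=∅ | R=[mulL(-3) :: addR :: addL(-12)]]
t=17: [C=3 | E=∅ | A=∅ | R=[mulR :: mulL(-3) :: addR :: addL(-12)]]
t=18: [C=0 | E=∅ | A=∅ | R=[mulL(3) :: mulL(-3) :: addR :: addL(-12)]]
t=19: [C=((λy. 0) 9) | E=∅ | A=∅ | R=[addL(0) :: addL(-12)]]
t=20: [C=9 | E=∅ | A=∅ | R=[app :: addL(0) :: addL(-12)]]
t=21: [C=(λy. 0) | E=∅ | A=[9] | R=[addL(0) :: addL(-12)]]
t=22: [C=0 | E={y↦9} | A=∅ | R=[addL(0) :: addL(-12)]]
→ final value -12

Answer: -12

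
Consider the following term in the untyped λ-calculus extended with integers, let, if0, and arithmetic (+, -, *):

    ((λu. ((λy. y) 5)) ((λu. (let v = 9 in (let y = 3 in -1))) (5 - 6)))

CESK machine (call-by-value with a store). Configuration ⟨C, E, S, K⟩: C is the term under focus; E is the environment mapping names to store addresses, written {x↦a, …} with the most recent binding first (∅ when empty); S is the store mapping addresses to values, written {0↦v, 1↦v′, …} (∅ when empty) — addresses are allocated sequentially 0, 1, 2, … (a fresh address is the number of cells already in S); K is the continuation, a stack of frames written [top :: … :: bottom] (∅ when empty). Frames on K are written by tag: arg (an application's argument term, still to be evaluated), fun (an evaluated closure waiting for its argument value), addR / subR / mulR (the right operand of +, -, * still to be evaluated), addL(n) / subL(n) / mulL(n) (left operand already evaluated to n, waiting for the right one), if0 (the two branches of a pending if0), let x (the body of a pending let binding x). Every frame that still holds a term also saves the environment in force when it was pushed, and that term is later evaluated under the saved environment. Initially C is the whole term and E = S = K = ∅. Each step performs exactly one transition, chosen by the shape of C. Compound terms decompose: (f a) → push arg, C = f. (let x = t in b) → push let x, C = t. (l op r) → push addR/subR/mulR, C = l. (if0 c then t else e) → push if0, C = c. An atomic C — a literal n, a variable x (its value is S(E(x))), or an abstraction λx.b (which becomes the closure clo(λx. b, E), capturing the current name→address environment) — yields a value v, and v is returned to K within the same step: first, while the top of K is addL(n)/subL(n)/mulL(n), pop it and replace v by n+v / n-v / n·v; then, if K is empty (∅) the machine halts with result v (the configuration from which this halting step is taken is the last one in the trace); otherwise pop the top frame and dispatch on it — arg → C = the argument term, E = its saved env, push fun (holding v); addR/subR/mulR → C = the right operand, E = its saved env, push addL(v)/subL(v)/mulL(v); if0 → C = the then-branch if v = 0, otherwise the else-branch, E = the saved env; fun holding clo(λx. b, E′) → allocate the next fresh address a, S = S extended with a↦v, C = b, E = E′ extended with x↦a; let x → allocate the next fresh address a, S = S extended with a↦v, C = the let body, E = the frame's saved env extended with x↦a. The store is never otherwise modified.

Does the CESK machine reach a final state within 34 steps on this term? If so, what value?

[0] ⟨C=((λu. ((λy. y) 5)) ((λu. (let v = 9 in (let y = 3 in -1))) (5 - 6))); E=∅; S=∅; K=∅⟩
[1] ⟨C=(λu. ((λy. y) 5)); E=∅; S=∅; K=[arg]⟩
[2] ⟨C=((λu. (let v = 9 in (let y = 3 in -1))) (5 - 6)); E=∅; S=∅; K=[fun]⟩
[3] ⟨C=(λu. (let v = 9 in (let y = 3 in -1))); E=∅; S=∅; K=[arg :: fun]⟩
[4] ⟨C=(5 - 6); E=∅; S=∅; K=[fun :: fun]⟩
[5] ⟨C=5; E=∅; S=∅; K=[subR :: fun :: fun]⟩
[6] ⟨C=6; E=∅; S=∅; K=[subL(5) :: fun :: fun]⟩
[7] ⟨C=(let v = 9 in (let y = 3 in -1)); E={u↦0}; S={0↦-1}; K=[fun]⟩
[8] ⟨C=9; E={u↦0}; S={0↦-1}; K=[let v :: fun]⟩
[9] ⟨C=(let y = 3 in -1); E={v↦1, u↦0}; S={0↦-1, 1↦9}; K=[fun]⟩
[10] ⟨C=3; E={v↦1, u↦0}; S={0↦-1, 1↦9}; K=[let y :: fun]⟩
[11] ⟨C=-1; E={y↦2, v↦1, u↦0}; S={0↦-1, 1↦9, 2↦3}; K=[fun]⟩
[12] ⟨C=((λy. y) 5); E={u↦3}; S={0↦-1, 1↦9, 2↦3, 3↦-1}; K=∅⟩
[13] ⟨C=(λy. y); E={u↦3}; S={0↦-1, 1↦9, 2↦3, 3↦-1}; K=[arg]⟩
[14] ⟨C=5; E={u↦3}; S={0↦-1, 1↦9, 2↦3, 3↦-1}; K=[fun]⟩
[15] ⟨C=y; E={y↦4, u↦3}; S={0↦-1, 1↦9, 2↦3, 3↦-1, 4↦5}; K=∅⟩
→ final value 5

Answer: 5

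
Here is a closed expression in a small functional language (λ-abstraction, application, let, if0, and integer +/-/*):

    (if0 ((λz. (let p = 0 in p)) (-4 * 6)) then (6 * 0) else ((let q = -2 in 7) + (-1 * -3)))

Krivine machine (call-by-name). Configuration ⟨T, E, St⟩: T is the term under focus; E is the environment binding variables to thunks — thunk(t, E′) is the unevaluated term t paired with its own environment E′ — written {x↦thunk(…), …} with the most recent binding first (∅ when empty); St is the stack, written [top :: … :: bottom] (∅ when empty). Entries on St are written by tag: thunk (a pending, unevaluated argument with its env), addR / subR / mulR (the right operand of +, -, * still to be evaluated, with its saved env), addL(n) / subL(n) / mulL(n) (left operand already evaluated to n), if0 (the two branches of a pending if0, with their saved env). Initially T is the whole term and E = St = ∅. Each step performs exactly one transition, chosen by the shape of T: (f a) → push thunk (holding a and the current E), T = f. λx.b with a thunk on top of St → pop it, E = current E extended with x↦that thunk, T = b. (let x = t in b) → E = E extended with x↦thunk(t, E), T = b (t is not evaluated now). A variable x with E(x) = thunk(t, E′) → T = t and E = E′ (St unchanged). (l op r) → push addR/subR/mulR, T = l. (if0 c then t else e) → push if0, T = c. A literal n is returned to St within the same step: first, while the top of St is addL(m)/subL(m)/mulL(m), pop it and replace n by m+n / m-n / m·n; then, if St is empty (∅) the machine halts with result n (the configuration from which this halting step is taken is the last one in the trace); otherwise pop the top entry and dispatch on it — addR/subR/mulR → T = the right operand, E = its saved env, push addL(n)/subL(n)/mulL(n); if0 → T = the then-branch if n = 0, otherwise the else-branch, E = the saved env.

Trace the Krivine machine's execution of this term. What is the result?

Answer: 0

Machine steps:
step 0: <T=(if0 ((λz. (let p = 0 in p)) (-4 * 6)) then (6 * 0) else ((let q = -2 in 7) + (-1 * -3))), E=∅, St=∅>
step 1: <T=((λz. (let p = 0 in p)) (-4 * 6)), E=∅, St=[if0]>
step 2: <T=(λz. (let p = 0 in p)), E=∅, St=[thunk :: if0]>
step 3: <T=(let p = 0 in p), E={z↦thunk((-4 * 6), ∅)}, St=[if0]>
step 4: <T=p, E={p↦thunk(0, {z↦thunk((-4 * 6), ∅)}), z↦thunk((-4 * 6), ∅)}, St=[if0]>
step 5: <T=0, E={z↦thunk((-4 * 6), ∅)}, St=[if0]>
step 6: <T=(6 * 0), E=∅, St=∅>
step 7: <T=6, E=∅, St=[mulR]>
step 8: <T=0, E=∅, St=[mulL(6)]>
→ final value 0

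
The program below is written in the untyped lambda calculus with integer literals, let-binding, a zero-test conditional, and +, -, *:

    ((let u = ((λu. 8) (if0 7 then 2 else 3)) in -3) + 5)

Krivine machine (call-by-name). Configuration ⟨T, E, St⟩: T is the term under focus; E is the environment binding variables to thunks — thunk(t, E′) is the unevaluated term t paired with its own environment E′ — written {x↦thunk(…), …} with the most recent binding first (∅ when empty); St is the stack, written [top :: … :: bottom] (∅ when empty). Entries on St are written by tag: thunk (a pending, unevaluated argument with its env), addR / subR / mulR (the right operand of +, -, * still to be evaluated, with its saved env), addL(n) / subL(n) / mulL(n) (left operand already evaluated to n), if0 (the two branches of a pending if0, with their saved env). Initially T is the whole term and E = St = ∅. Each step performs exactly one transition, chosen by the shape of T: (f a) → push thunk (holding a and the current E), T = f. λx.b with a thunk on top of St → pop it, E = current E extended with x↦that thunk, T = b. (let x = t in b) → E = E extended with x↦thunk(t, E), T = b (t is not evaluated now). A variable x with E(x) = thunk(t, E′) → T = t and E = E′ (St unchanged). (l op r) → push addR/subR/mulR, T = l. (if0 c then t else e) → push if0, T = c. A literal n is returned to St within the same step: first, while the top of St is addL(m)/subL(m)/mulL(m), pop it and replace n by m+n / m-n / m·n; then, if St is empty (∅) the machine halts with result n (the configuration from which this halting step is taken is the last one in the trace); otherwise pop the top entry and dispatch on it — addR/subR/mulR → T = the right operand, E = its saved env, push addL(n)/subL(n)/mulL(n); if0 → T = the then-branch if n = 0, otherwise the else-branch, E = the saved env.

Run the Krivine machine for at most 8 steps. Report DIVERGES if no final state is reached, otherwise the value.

Answer: 2

Machine steps:
[0] ⟨T=((let u = ((λu. 8) (if0 7 then 2 else 3)) in -3) + 5); E=∅; St=∅⟩
[1] ⟨T=(let u = ((λu. 8) (if0 7 then 2 else 3)) in -3); E=∅; St=[addR]⟩
[2] ⟨T=-3; E={u↦thunk(((λu. 8) (if0 7 then 2 else 3)), ∅)}; St=[addR]⟩
[3] ⟨T=5; E=∅; St=[addL(-3)]⟩
→ final value 2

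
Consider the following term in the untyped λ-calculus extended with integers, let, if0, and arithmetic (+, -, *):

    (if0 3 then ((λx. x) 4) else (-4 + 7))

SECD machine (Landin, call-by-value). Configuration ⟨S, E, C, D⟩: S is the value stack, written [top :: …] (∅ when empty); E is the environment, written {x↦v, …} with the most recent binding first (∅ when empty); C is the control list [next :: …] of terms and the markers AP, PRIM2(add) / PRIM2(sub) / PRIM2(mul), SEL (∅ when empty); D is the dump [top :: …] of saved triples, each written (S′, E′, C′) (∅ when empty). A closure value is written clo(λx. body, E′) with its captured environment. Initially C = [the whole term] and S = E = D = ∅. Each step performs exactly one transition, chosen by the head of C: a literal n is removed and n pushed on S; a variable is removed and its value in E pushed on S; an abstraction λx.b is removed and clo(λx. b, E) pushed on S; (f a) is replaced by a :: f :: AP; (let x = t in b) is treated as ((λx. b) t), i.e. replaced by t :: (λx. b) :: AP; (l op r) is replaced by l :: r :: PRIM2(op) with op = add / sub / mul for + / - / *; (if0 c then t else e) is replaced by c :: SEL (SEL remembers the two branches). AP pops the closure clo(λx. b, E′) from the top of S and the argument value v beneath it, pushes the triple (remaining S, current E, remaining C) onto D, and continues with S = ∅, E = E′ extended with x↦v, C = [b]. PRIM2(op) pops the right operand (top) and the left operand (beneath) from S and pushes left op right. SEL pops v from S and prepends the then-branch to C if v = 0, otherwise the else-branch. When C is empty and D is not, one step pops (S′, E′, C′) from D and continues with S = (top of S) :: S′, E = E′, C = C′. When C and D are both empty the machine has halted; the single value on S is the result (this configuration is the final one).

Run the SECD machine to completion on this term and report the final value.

step 0: <S=∅, E=∅, C=[(if0 3 then ((λx. x) 4) else (-4 + 7))], D=∅>
step 1: <S=∅, E=∅, C=[3 :: SEL], D=∅>
step 2: <S=[3], E=∅, C=[SEL], D=∅>
step 3: <S=∅, E=∅, C=[(-4 + 7)], D=∅>
step 4: <S=∅, E=∅, C=[-4 :: 7 :: PRIM2(add)], D=∅>
step 5: <S=[-4], E=∅, C=[7 :: PRIM2(add)], D=∅>
step 6: <S=[7 :: -4], E=∅, C=[PRIM2(add)], D=∅>
step 7: <S=[3], E=∅, C=∅, D=∅>
→ final value 3

Answer: 3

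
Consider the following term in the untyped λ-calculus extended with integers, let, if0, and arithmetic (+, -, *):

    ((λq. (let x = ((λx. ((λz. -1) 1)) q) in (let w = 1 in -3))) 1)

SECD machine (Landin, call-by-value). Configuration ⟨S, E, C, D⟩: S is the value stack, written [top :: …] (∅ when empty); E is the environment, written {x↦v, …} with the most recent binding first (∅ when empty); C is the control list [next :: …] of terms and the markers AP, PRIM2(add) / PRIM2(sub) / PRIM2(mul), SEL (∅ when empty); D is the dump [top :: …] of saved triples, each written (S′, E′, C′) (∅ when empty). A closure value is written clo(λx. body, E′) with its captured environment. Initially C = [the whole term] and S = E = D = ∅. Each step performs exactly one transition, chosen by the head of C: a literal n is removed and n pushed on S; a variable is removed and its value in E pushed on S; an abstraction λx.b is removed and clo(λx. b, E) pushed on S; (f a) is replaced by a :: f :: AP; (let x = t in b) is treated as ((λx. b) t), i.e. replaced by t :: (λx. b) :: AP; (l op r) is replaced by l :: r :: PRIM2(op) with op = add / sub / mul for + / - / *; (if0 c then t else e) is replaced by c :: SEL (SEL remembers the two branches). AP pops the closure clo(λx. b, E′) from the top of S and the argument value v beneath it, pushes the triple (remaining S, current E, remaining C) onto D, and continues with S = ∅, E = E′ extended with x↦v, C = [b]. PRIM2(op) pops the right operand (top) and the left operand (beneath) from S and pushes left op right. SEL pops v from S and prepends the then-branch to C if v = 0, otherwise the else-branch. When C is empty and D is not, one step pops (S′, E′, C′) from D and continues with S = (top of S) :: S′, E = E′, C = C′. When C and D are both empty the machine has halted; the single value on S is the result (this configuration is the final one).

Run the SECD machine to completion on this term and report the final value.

Answer: -3

Derivation:
step 0: ⟨S=∅; E=∅; C=[((λq. (let x = ((λx. ((λz. -1) 1)) q) in (let w = 1 in -3))) 1)]; D=∅⟩
step 1: ⟨S=∅; E=∅; C=[1 :: (λq. (let x = ((λx. ((λz. -1) 1)) q) in (let w = 1 in -3))) :: AP]; D=∅⟩
step 2: ⟨S=[1]; E=∅; C=[(λq. (let x = ((λx. ((λz. -1) 1)) q) in (let w = 1 in -3))) :: AP]; D=∅⟩
step 3: ⟨S=[clo(λq. (let x = ((λx. ((λz. -1) 1)) q) in (let w = 1 in -3)), ∅) :: 1]; E=∅; C=[AP]; D=∅⟩
step 4: ⟨S=∅; E={q↦1}; C=[(let x = ((λx. ((λz. -1) 1)) q) in (let w = 1 in -3))]; D=[(∅, ∅, ∅)]⟩
step 5: ⟨S=∅; E={q↦1}; C=[((λx. ((λz. -1) 1)) q) :: (λx. (let w = 1 in -3)) :: AP]; D=[(∅, ∅, ∅)]⟩
step 6: ⟨S=∅; E={q↦1}; C=[q :: (λx. ((λz. -1) 1)) :: AP :: (λx. (let w = 1 in -3)) :: AP]; D=[(∅, ∅, ∅)]⟩
step 7: ⟨S=[1]; E={q↦1}; C=[(λx. ((λz. -1) 1)) :: AP :: (λx. (let w = 1 in -3)) :: AP]; D=[(∅, ∅, ∅)]⟩
step 8: ⟨S=[clo(λx. ((λz. -1) 1), {q↦1}) :: 1]; E={q↦1}; C=[AP :: (λx. (let w = 1 in -3)) :: AP]; D=[(∅, ∅, ∅)]⟩
step 9: ⟨S=∅; E={x↦1, q↦1}; C=[((λz. -1) 1)]; D=[(∅, {q↦1}, [(λx. (let w = 1 in -3)) :: AP]) :: (∅, ∅, ∅)]⟩
step 10: ⟨S=∅; E={x↦1, q↦1}; C=[1 :: (λz. -1) :: AP]; D=[(∅, {q↦1}, [(λx. (let w = 1 in -3)) :: AP]) :: (∅, ∅, ∅)]⟩
step 11: ⟨S=[1]; E={x↦1, q↦1}; C=[(λz. -1) :: AP]; D=[(∅, {q↦1}, [(λx. (let w = 1 in -3)) :: AP]) :: (∅, ∅, ∅)]⟩
step 12: ⟨S=[clo(λz. -1, {x↦1, q↦1}) :: 1]; E={x↦1, q↦1}; C=[AP]; D=[(∅, {q↦1}, [(λx. (let w = 1 in -3)) :: AP]) :: (∅, ∅, ∅)]⟩
step 13: ⟨S=∅; E={z↦1, x↦1, q↦1}; C=[-1]; D=[(∅, {x↦1, q↦1}, ∅) :: (∅, {q↦1}, [(λx. (let w = 1 in -3)) :: AP]) :: (∅, ∅, ∅)]⟩
step 14: ⟨S=[-1]; E={z↦1, x↦1, q↦1}; C=∅; D=[(∅, {x↦1, q↦1}, ∅) :: (∅, {q↦1}, [(λx. (let w = 1 in -3)) :: AP]) :: (∅, ∅, ∅)]⟩
step 15: ⟨S=[-1]; E={x↦1, q↦1}; C=∅; D=[(∅, {q↦1}, [(λx. (let w = 1 in -3)) :: AP]) :: (∅, ∅, ∅)]⟩
step 16: ⟨S=[-1]; E={q↦1}; C=[(λx. (let w = 1 in -3)) :: AP]; D=[(∅, ∅, ∅)]⟩
step 17: ⟨S=[clo(λx. (let w = 1 in -3), {q↦1}) :: -1]; E={q↦1}; C=[AP]; D=[(∅, ∅, ∅)]⟩
step 18: ⟨S=∅; E={x↦-1, q↦1}; C=[(let w = 1 in -3)]; D=[(∅, {q↦1}, ∅) :: (∅, ∅, ∅)]⟩
step 19: ⟨S=∅; E={x↦-1, q↦1}; C=[1 :: (λw. -3) :: AP]; D=[(∅, {q↦1}, ∅) :: (∅, ∅, ∅)]⟩
step 20: ⟨S=[1]; E={x↦-1, q↦1}; C=[(λw. -3) :: AP]; D=[(∅, {q↦1}, ∅) :: (∅, ∅, ∅)]⟩
step 21: ⟨S=[clo(λw. -3, {x↦-1, q↦1}) :: 1]; E={x↦-1, q↦1}; C=[AP]; D=[(∅, {q↦1}, ∅) :: (∅, ∅, ∅)]⟩
step 22: ⟨S=∅; E={w↦1, x↦-1, q↦1}; C=[-3]; D=[(∅, {x↦-1, q↦1}, ∅) :: (∅, {q↦1}, ∅) :: (∅, ∅, ∅)]⟩
step 23: ⟨S=[-3]; E={w↦1, x↦-1, q↦1}; C=∅; D=[(∅, {x↦-1, q↦1}, ∅) :: (∅, {q↦1}, ∅) :: (∅, ∅, ∅)]⟩
step 24: ⟨S=[-3]; E={x↦-1, q↦1}; C=∅; D=[(∅, {q↦1}, ∅) :: (∅, ∅, ∅)]⟩
step 25: ⟨S=[-3]; E={q↦1}; C=∅; D=[(∅, ∅, ∅)]⟩
step 26: ⟨S=[-3]; E=∅; C=∅; D=∅⟩
→ final value -3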